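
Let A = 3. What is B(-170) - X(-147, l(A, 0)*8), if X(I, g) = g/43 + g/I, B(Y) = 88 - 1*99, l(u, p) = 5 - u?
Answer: -71195/6321 ≈ -11.263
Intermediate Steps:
B(Y) = -11 (B(Y) = 88 - 99 = -11)
X(I, g) = g/43 + g/I (X(I, g) = g*(1/43) + g/I = g/43 + g/I)
B(-170) - X(-147, l(A, 0)*8) = -11 - (((5 - 1*3)*8)/43 + ((5 - 1*3)*8)/(-147)) = -11 - (((5 - 3)*8)/43 + ((5 - 3)*8)*(-1/147)) = -11 - ((2*8)/43 + (2*8)*(-1/147)) = -11 - ((1/43)*16 + 16*(-1/147)) = -11 - (16/43 - 16/147) = -11 - 1*1664/6321 = -11 - 1664/6321 = -71195/6321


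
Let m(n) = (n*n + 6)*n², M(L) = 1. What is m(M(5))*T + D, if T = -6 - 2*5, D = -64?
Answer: -176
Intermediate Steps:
m(n) = n²*(6 + n²) (m(n) = (n² + 6)*n² = (6 + n²)*n² = n²*(6 + n²))
T = -16 (T = -6 - 10 = -16)
m(M(5))*T + D = (1²*(6 + 1²))*(-16) - 64 = (1*(6 + 1))*(-16) - 64 = (1*7)*(-16) - 64 = 7*(-16) - 64 = -112 - 64 = -176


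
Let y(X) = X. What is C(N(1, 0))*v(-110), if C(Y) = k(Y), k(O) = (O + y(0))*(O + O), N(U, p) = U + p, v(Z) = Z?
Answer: -220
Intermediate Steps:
k(O) = 2*O² (k(O) = (O + 0)*(O + O) = O*(2*O) = 2*O²)
C(Y) = 2*Y²
C(N(1, 0))*v(-110) = (2*(1 + 0)²)*(-110) = (2*1²)*(-110) = (2*1)*(-110) = 2*(-110) = -220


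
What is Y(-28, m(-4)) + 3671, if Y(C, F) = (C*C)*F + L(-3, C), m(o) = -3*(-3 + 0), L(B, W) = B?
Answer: 10724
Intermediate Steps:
m(o) = 9 (m(o) = -3*(-3) = 9)
Y(C, F) = -3 + F*C**2 (Y(C, F) = (C*C)*F - 3 = C**2*F - 3 = F*C**2 - 3 = -3 + F*C**2)
Y(-28, m(-4)) + 3671 = (-3 + 9*(-28)**2) + 3671 = (-3 + 9*784) + 3671 = (-3 + 7056) + 3671 = 7053 + 3671 = 10724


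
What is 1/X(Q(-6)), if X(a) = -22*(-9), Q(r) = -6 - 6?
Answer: 1/198 ≈ 0.0050505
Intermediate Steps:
Q(r) = -12
X(a) = 198
1/X(Q(-6)) = 1/198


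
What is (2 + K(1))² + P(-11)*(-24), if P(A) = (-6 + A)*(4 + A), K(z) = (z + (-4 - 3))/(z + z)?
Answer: -2855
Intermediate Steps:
K(z) = (-7 + z)/(2*z) (K(z) = (z - 7)/((2*z)) = (-7 + z)*(1/(2*z)) = (-7 + z)/(2*z))
(2 + K(1))² + P(-11)*(-24) = (2 + (½)*(-7 + 1)/1)² + (-24 + (-11)² - 2*(-11))*(-24) = (2 + (½)*1*(-6))² + (-24 + 121 + 22)*(-24) = (2 - 3)² + 119*(-24) = (-1)² - 2856 = 1 - 2856 = -2855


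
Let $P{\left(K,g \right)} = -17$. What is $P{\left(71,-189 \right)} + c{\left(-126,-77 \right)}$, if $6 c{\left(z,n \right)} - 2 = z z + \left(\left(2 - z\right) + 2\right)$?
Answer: $2651$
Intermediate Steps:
$c{\left(z,n \right)} = 1 - \frac{z}{6} + \frac{z^{2}}{6}$ ($c{\left(z,n \right)} = \frac{1}{3} + \frac{z z + \left(\left(2 - z\right) + 2\right)}{6} = \frac{1}{3} + \frac{z^{2} - \left(-4 + z\right)}{6} = \frac{1}{3} + \frac{4 + z^{2} - z}{6} = \frac{1}{3} + \left(\frac{2}{3} - \frac{z}{6} + \frac{z^{2}}{6}\right) = 1 - \frac{z}{6} + \frac{z^{2}}{6}$)
$P{\left(71,-189 \right)} + c{\left(-126,-77 \right)} = -17 + \left(1 - -21 + \frac{\left(-126\right)^{2}}{6}\right) = -17 + \left(1 + 21 + \frac{1}{6} \cdot 15876\right) = -17 + \left(1 + 21 + 2646\right) = -17 + 2668 = 2651$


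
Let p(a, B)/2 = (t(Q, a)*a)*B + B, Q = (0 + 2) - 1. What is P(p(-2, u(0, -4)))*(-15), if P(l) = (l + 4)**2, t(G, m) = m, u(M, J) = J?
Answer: -19440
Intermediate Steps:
Q = 1 (Q = 2 - 1 = 1)
p(a, B) = 2*B + 2*B*a**2 (p(a, B) = 2*((a*a)*B + B) = 2*(a**2*B + B) = 2*(B*a**2 + B) = 2*(B + B*a**2) = 2*B + 2*B*a**2)
P(l) = (4 + l)**2
P(p(-2, u(0, -4)))*(-15) = (4 + 2*(-4)*(1 + (-2)**2))**2*(-15) = (4 + 2*(-4)*(1 + 4))**2*(-15) = (4 + 2*(-4)*5)**2*(-15) = (4 - 40)**2*(-15) = (-36)**2*(-15) = 1296*(-15) = -19440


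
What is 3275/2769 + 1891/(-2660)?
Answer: 3475321/7365540 ≈ 0.47184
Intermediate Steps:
3275/2769 + 1891/(-2660) = 3275*(1/2769) + 1891*(-1/2660) = 3275/2769 - 1891/2660 = 3475321/7365540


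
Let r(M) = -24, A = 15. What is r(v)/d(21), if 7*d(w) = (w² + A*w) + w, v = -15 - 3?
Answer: -8/37 ≈ -0.21622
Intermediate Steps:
v = -18
d(w) = w²/7 + 16*w/7 (d(w) = ((w² + 15*w) + w)/7 = (w² + 16*w)/7 = w²/7 + 16*w/7)
r(v)/d(21) = -24*1/(3*(16 + 21)) = -24/((⅐)*21*37) = -24/111 = -24*1/111 = -8/37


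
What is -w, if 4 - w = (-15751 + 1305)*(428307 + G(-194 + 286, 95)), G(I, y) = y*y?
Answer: -6317698076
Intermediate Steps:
G(I, y) = y²
w = 6317698076 (w = 4 - (-15751 + 1305)*(428307 + 95²) = 4 - (-14446)*(428307 + 9025) = 4 - (-14446)*437332 = 4 - 1*(-6317698072) = 4 + 6317698072 = 6317698076)
-w = -1*6317698076 = -6317698076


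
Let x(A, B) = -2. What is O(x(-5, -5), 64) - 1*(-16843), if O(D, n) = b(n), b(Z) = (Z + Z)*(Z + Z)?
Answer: 33227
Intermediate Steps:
b(Z) = 4*Z**2 (b(Z) = (2*Z)*(2*Z) = 4*Z**2)
O(D, n) = 4*n**2
O(x(-5, -5), 64) - 1*(-16843) = 4*64**2 - 1*(-16843) = 4*4096 + 16843 = 16384 + 16843 = 33227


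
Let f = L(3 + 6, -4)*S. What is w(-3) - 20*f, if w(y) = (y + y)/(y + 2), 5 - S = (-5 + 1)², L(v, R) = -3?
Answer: -654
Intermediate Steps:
S = -11 (S = 5 - (-5 + 1)² = 5 - 1*(-4)² = 5 - 1*16 = 5 - 16 = -11)
w(y) = 2*y/(2 + y) (w(y) = (2*y)/(2 + y) = 2*y/(2 + y))
f = 33 (f = -3*(-11) = 33)
w(-3) - 20*f = 2*(-3)/(2 - 3) - 20*33 = 2*(-3)/(-1) - 660 = 2*(-3)*(-1) - 660 = 6 - 660 = -654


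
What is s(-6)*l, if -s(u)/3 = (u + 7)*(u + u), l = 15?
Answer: 540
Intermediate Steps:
s(u) = -6*u*(7 + u) (s(u) = -3*(u + 7)*(u + u) = -3*(7 + u)*2*u = -6*u*(7 + u))
s(-6)*l = -6*(-6)*(7 - 6)*15 = -6*(-6)*1*15 = 36*15 = 540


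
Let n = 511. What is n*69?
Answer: 35259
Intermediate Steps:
n*69 = 511*69 = 35259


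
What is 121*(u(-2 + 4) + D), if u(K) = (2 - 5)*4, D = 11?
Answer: -121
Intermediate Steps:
u(K) = -12 (u(K) = -3*4 = -12)
121*(u(-2 + 4) + D) = 121*(-12 + 11) = 121*(-1) = -121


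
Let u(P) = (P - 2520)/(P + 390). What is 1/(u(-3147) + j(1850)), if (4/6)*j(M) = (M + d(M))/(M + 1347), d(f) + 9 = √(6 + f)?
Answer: 100797809263658/294242280586465 - 129602952816*√29/294242280586465 ≈ 0.34020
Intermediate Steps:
d(f) = -9 + √(6 + f)
u(P) = (-2520 + P)/(390 + P)
j(M) = 3*(-9 + M + √(6 + M))/(2*(1347 + M)) (j(M) = 3*((M + (-9 + √(6 + M)))/(M + 1347))/2 = 3*((-9 + M + √(6 + M))/(1347 + M))/2 = 3*(-9 + M + √(6 + M))/(2*(1347 + M)))
1/(u(-3147) + j(1850)) = 1/((-2520 - 3147)/(390 - 3147) + 3*(-9 + 1850 + √(6 + 1850))/(2*(1347 + 1850))) = 1/(-5667/(-2757) + (3/2)*(-9 + 1850 + √1856)/3197) = 1/(-1/2757*(-5667) + (3/2)*(1/3197)*(-9 + 1850 + 8*√29)) = 1/(1889/919 + (3/2)*(1/3197)*(1841 + 8*√29)) = 1/(1889/919 + (5523/6394 + 12*√29/3197)) = 1/(17153903/5876086 + 12*√29/3197)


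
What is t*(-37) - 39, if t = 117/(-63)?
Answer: 208/7 ≈ 29.714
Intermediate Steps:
t = -13/7 (t = 117*(-1/63) = -13/7 ≈ -1.8571)
t*(-37) - 39 = -13/7*(-37) - 39 = 481/7 - 39 = 208/7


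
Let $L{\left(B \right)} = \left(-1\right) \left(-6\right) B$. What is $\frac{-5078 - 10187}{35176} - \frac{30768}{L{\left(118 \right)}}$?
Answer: $- \frac{91091899}{2075384} \approx -43.892$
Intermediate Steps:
$L{\left(B \right)} = 6 B$
$\frac{-5078 - 10187}{35176} - \frac{30768}{L{\left(118 \right)}} = \frac{-5078 - 10187}{35176} - \frac{30768}{6 \cdot 118} = \left(-5078 - 10187\right) \frac{1}{35176} - \frac{30768}{708} = \left(-15265\right) \frac{1}{35176} - \frac{2564}{59} = - \frac{15265}{35176} - \frac{2564}{59} = - \frac{91091899}{2075384}$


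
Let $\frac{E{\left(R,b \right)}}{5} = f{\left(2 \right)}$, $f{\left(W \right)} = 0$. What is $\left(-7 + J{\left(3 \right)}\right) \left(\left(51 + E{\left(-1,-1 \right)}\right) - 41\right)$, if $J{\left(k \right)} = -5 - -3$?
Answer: $-90$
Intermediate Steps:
$E{\left(R,b \right)} = 0$ ($E{\left(R,b \right)} = 5 \cdot 0 = 0$)
$J{\left(k \right)} = -2$ ($J{\left(k \right)} = -5 + 3 = -2$)
$\left(-7 + J{\left(3 \right)}\right) \left(\left(51 + E{\left(-1,-1 \right)}\right) - 41\right) = \left(-7 - 2\right) \left(\left(51 + 0\right) - 41\right) = - 9 \left(51 - 41\right) = \left(-9\right) 10 = -90$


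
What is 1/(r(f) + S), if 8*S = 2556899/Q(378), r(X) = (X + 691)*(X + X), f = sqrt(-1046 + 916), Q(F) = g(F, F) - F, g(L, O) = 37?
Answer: -2728*I/(3266179*I + 3770096*sqrt(130)) ≈ -4.7944e-6 - 6.3099e-5*I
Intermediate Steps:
Q(F) = 37 - F
f = I*sqrt(130) (f = sqrt(-130) = I*sqrt(130) ≈ 11.402*I)
r(X) = 2*X*(691 + X) (r(X) = (691 + X)*(2*X) = 2*X*(691 + X))
S = -2556899/2728 (S = (2556899/(37 - 1*378))/8 = (2556899/(37 - 378))/8 = (2556899/(-341))/8 = (2556899*(-1/341))/8 = (1/8)*(-2556899/341) = -2556899/2728 ≈ -937.28)
1/(r(f) + S) = 1/(2*(I*sqrt(130))*(691 + I*sqrt(130)) - 2556899/2728) = 1/(2*I*sqrt(130)*(691 + I*sqrt(130)) - 2556899/2728) = 1/(-2556899/2728 + 2*I*sqrt(130)*(691 + I*sqrt(130)))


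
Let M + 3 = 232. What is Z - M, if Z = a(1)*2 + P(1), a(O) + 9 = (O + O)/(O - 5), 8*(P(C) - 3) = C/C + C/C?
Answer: -979/4 ≈ -244.75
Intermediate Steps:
P(C) = 13/4 (P(C) = 3 + (C/C + C/C)/8 = 3 + (1 + 1)/8 = 3 + (⅛)*2 = 3 + ¼ = 13/4)
a(O) = -9 + 2*O/(-5 + O) (a(O) = -9 + (O + O)/(O - 5) = -9 + (2*O)/(-5 + O) = -9 + 2*O/(-5 + O))
M = 229 (M = -3 + 232 = 229)
Z = -63/4 (Z = ((45 - 7*1)/(-5 + 1))*2 + 13/4 = ((45 - 7)/(-4))*2 + 13/4 = -¼*38*2 + 13/4 = -19/2*2 + 13/4 = -19 + 13/4 = -63/4 ≈ -15.750)
Z - M = -63/4 - 1*229 = -63/4 - 229 = -979/4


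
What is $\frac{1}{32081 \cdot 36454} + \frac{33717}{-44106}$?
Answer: $- \frac{3285948601071}{4298426584837} \approx -0.76445$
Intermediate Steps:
$\frac{1}{32081 \cdot 36454} + \frac{33717}{-44106} = \frac{1}{32081} \cdot \frac{1}{36454} + 33717 \left(- \frac{1}{44106}\right) = \frac{1}{1169480774} - \frac{11239}{14702} = - \frac{3285948601071}{4298426584837}$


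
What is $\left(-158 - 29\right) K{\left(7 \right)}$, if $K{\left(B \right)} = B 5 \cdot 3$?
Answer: $-19635$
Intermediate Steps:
$K{\left(B \right)} = 15 B$ ($K{\left(B \right)} = 5 B 3 = 15 B$)
$\left(-158 - 29\right) K{\left(7 \right)} = \left(-158 - 29\right) 15 \cdot 7 = \left(-187\right) 105 = -19635$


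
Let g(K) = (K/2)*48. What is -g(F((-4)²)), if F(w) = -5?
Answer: 120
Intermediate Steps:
g(K) = 24*K (g(K) = (K*(½))*48 = (K/2)*48 = 24*K)
-g(F((-4)²)) = -24*(-5) = -1*(-120) = 120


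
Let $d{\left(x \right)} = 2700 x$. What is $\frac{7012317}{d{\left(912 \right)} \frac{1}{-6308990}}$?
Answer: $- \frac{1474687927661}{82080} \approx -1.7966 \cdot 10^{7}$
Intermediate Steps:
$\frac{7012317}{d{\left(912 \right)} \frac{1}{-6308990}} = \frac{7012317}{2700 \cdot 912 \frac{1}{-6308990}} = \frac{7012317}{2462400 \left(- \frac{1}{6308990}\right)} = \frac{7012317}{- \frac{246240}{630899}} = 7012317 \left(- \frac{630899}{246240}\right) = - \frac{1474687927661}{82080}$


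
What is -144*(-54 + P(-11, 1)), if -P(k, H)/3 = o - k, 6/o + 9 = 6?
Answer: 11664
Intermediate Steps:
o = -2 (o = 6/(-9 + 6) = 6/(-3) = 6*(-⅓) = -2)
P(k, H) = 6 + 3*k (P(k, H) = -3*(-2 - k) = 6 + 3*k)
-144*(-54 + P(-11, 1)) = -144*(-54 + (6 + 3*(-11))) = -144*(-54 + (6 - 33)) = -144*(-54 - 27) = -144*(-81) = 11664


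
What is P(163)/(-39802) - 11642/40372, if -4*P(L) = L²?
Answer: -195213967/1606886344 ≈ -0.12149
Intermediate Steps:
P(L) = -L²/4
P(163)/(-39802) - 11642/40372 = -¼*163²/(-39802) - 11642/40372 = -¼*26569*(-1/39802) - 11642*1/40372 = -26569/4*(-1/39802) - 5821/20186 = 26569/159208 - 5821/20186 = -195213967/1606886344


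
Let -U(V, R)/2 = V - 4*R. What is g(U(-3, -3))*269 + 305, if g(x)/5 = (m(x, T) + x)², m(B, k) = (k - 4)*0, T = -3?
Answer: 436085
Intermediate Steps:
m(B, k) = 0 (m(B, k) = (-4 + k)*0 = 0)
U(V, R) = -2*V + 8*R (U(V, R) = -2*(V - 4*R) = -2*V + 8*R)
g(x) = 5*x² (g(x) = 5*(0 + x)² = 5*x²)
g(U(-3, -3))*269 + 305 = (5*(-2*(-3) + 8*(-3))²)*269 + 305 = (5*(6 - 24)²)*269 + 305 = (5*(-18)²)*269 + 305 = (5*324)*269 + 305 = 1620*269 + 305 = 435780 + 305 = 436085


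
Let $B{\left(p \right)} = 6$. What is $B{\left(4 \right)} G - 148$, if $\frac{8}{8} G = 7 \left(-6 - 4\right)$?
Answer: $-568$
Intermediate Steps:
$G = -70$ ($G = 7 \left(-6 - 4\right) = 7 \left(-10\right) = -70$)
$B{\left(4 \right)} G - 148 = 6 \left(-70\right) - 148 = -420 - 148 = -568$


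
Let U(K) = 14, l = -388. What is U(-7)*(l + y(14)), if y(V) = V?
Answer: -5236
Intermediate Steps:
U(-7)*(l + y(14)) = 14*(-388 + 14) = 14*(-374) = -5236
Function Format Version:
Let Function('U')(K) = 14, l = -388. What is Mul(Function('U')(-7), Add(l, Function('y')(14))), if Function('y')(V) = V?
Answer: -5236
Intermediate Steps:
Mul(Function('U')(-7), Add(l, Function('y')(14))) = Mul(14, Add(-388, 14)) = Mul(14, -374) = -5236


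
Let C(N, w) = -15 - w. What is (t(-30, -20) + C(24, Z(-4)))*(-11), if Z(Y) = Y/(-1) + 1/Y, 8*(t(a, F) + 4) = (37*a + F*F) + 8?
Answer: 2431/2 ≈ 1215.5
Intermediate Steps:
t(a, F) = -3 + F²/8 + 37*a/8 (t(a, F) = -4 + ((37*a + F*F) + 8)/8 = -4 + ((37*a + F²) + 8)/8 = -4 + ((F² + 37*a) + 8)/8 = -4 + (8 + F² + 37*a)/8 = -4 + (1 + F²/8 + 37*a/8) = -3 + F²/8 + 37*a/8)
Z(Y) = 1/Y - Y (Z(Y) = Y*(-1) + 1/Y = -Y + 1/Y = 1/Y - Y)
(t(-30, -20) + C(24, Z(-4)))*(-11) = ((-3 + (⅛)*(-20)² + (37/8)*(-30)) + (-15 - (1/(-4) - 1*(-4))))*(-11) = ((-3 + (⅛)*400 - 555/4) + (-15 - (-¼ + 4)))*(-11) = ((-3 + 50 - 555/4) + (-15 - 1*15/4))*(-11) = (-367/4 + (-15 - 15/4))*(-11) = (-367/4 - 75/4)*(-11) = -221/2*(-11) = 2431/2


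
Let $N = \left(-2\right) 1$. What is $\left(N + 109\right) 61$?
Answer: $6527$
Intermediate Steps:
$N = -2$
$\left(N + 109\right) 61 = \left(-2 + 109\right) 61 = 107 \cdot 61 = 6527$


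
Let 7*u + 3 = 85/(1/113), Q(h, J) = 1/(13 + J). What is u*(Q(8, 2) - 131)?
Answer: -18858328/105 ≈ -1.7960e+5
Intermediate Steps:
u = 9602/7 (u = -3/7 + (85/(1/113))/7 = -3/7 + (85*113)/7 = -3/7 + (⅐)*9605 = -3/7 + 9605/7 = 9602/7 ≈ 1371.7)
u*(Q(8, 2) - 131) = 9602*(1/(13 + 2) - 131)/7 = 9602*(1/15 - 131)/7 = (9602/7)*(-1964/15) = -18858328/105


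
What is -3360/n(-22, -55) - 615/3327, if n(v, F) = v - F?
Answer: -1244335/12199 ≈ -102.00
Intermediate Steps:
-3360/n(-22, -55) - 615/3327 = -3360/(-22 - 1*(-55)) - 615/3327 = -3360/(-22 + 55) - 615*1/3327 = -3360/33 - 205/1109 = -3360*1/33 - 205/1109 = -1120/11 - 205/1109 = -1244335/12199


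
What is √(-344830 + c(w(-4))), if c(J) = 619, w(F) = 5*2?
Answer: I*√344211 ≈ 586.7*I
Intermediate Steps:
w(F) = 10
√(-344830 + c(w(-4))) = √(-344830 + 619) = √(-344211) = I*√344211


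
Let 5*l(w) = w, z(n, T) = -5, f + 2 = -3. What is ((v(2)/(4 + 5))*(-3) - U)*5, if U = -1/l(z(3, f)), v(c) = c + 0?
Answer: -25/3 ≈ -8.3333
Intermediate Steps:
f = -5 (f = -2 - 3 = -5)
v(c) = c
l(w) = w/5
U = 1 (U = -1/((⅕)*(-5)) = -1/(-1) = -1*(-1) = 1)
((v(2)/(4 + 5))*(-3) - U)*5 = ((2/(4 + 5))*(-3) - 1*1)*5 = ((2/9)*(-3) - 1)*5 = (-⅔ - 1)*5 = -5/3*5 = -25/3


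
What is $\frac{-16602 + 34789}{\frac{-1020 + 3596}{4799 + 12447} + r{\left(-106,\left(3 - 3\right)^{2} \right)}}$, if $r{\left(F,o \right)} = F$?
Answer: $- \frac{156826501}{912750} \approx -171.82$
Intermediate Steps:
$\frac{-16602 + 34789}{\frac{-1020 + 3596}{4799 + 12447} + r{\left(-106,\left(3 - 3\right)^{2} \right)}} = \frac{-16602 + 34789}{\frac{-1020 + 3596}{4799 + 12447} - 106} = \frac{18187}{\frac{2576}{17246} - 106} = \frac{18187}{2576 \cdot \frac{1}{17246} - 106} = \frac{18187}{\frac{1288}{8623} - 106} = \frac{18187}{- \frac{912750}{8623}} = 18187 \left(- \frac{8623}{912750}\right) = - \frac{156826501}{912750}$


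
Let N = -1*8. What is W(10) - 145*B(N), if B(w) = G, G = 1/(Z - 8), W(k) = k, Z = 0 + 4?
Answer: 185/4 ≈ 46.250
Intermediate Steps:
Z = 4
N = -8
G = -¼ (G = 1/(4 - 8) = 1/(-4) = -¼ ≈ -0.25000)
B(w) = -¼
W(10) - 145*B(N) = 10 - 145*(-¼) = 10 + 145/4 = 185/4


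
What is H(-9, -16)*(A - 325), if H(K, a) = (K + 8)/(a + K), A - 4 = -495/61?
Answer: -20076/1525 ≈ -13.165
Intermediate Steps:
A = -251/61 (A = 4 - 495/61 = -251/61 ≈ -4.1148)
H(K, a) = (8 + K)/(K + a)
H(-9, -16)*(A - 325) = ((8 - 9)/(-9 - 16))*(-251/61 - 325) = (-1/(-25))*(-20076/61) = -1/25*(-1)*(-20076/61) = (1/25)*(-20076/61) = -20076/1525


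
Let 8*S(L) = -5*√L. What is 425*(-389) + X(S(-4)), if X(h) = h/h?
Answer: -165324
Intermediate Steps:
S(L) = -5*√L/8 (S(L) = (-5*√L)/8 = -5*√L/8)
X(h) = 1
425*(-389) + X(S(-4)) = 425*(-389) + 1 = -165325 + 1 = -165324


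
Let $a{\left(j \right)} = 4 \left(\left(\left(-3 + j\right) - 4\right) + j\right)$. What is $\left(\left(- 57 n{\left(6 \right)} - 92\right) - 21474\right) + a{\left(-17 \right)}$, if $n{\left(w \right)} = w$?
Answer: $-22072$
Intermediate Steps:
$a{\left(j \right)} = -28 + 8 j$ ($a{\left(j \right)} = 4 \left(\left(-7 + j\right) + j\right) = 4 \left(-7 + 2 j\right) = -28 + 8 j$)
$\left(\left(- 57 n{\left(6 \right)} - 92\right) - 21474\right) + a{\left(-17 \right)} = \left(\left(\left(-57\right) 6 - 92\right) - 21474\right) + \left(-28 + 8 \left(-17\right)\right) = \left(\left(-342 - 92\right) - 21474\right) - 164 = \left(-434 - 21474\right) - 164 = -21908 - 164 = -22072$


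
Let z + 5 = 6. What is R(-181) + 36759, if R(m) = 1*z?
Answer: 36760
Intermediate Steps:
z = 1 (z = -5 + 6 = 1)
R(m) = 1 (R(m) = 1*1 = 1)
R(-181) + 36759 = 1 + 36759 = 36760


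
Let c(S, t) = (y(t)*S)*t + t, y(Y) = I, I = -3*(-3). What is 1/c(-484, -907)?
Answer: 1/3949985 ≈ 2.5317e-7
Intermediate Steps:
I = 9
y(Y) = 9
c(S, t) = t + 9*S*t (c(S, t) = (9*S)*t + t = 9*S*t + t = t + 9*S*t)
1/c(-484, -907) = 1/(-907*(1 + 9*(-484))) = 1/(-907*(1 - 4356)) = 1/(-907*(-4355)) = 1/3949985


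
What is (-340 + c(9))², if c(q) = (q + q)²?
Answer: 256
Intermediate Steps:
c(q) = 4*q² (c(q) = (2*q)² = 4*q²)
(-340 + c(9))² = (-340 + 4*9²)² = (-340 + 4*81)² = (-340 + 324)² = (-16)² = 256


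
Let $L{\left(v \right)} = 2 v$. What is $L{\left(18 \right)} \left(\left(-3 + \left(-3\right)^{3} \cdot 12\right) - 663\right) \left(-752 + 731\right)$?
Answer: $748440$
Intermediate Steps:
$L{\left(18 \right)} \left(\left(-3 + \left(-3\right)^{3} \cdot 12\right) - 663\right) \left(-752 + 731\right) = 2 \cdot 18 \left(\left(-3 + \left(-3\right)^{3} \cdot 12\right) - 663\right) \left(-752 + 731\right) = 36 \left(\left(-3 - 324\right) - 663\right) \left(-21\right) = 36 \left(-327 - 663\right) \left(-21\right) = 36 \left(\left(-990\right) \left(-21\right)\right) = 36 \cdot 20790 = 748440$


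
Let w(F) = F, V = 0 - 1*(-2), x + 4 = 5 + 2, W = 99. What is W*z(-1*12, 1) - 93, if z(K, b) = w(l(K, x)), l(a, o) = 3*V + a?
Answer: -687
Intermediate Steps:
x = 3 (x = -4 + (5 + 2) = -4 + 7 = 3)
V = 2 (V = 0 + 2 = 2)
l(a, o) = 6 + a (l(a, o) = 3*2 + a = 6 + a)
z(K, b) = 6 + K
W*z(-1*12, 1) - 93 = 99*(6 - 1*12) - 93 = 99*(6 - 12) - 93 = 99*(-6) - 93 = -594 - 93 = -687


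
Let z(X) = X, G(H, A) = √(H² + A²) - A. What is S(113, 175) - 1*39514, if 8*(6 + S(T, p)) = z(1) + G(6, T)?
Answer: -39534 + √12805/8 ≈ -39520.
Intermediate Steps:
G(H, A) = √(A² + H²) - A
S(T, p) = -47/8 - T/8 + √(36 + T²)/8 (S(T, p) = -6 + (1 + (√(T² + 6²) - T))/8 = -6 + (1 + (√(T² + 36) - T))/8 = -6 + (1 + (√(36 + T²) - T))/8 = -6 + (1 + √(36 + T²) - T)/8 = -6 + (⅛ - T/8 + √(36 + T²)/8) = -47/8 - T/8 + √(36 + T²)/8)
S(113, 175) - 1*39514 = (-47/8 - ⅛*113 + √(36 + 113²)/8) - 1*39514 = (-47/8 - 113/8 + √(36 + 12769)/8) - 39514 = (-47/8 - 113/8 + √12805/8) - 39514 = (-20 + √12805/8) - 39514 = -39534 + √12805/8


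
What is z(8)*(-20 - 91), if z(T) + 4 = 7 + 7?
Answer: -1110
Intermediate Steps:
z(T) = 10 (z(T) = -4 + (7 + 7) = -4 + 14 = 10)
z(8)*(-20 - 91) = 10*(-20 - 91) = 10*(-111) = -1110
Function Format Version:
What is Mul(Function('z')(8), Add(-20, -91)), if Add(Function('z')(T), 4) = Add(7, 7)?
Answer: -1110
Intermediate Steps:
Function('z')(T) = 10 (Function('z')(T) = Add(-4, Add(7, 7)) = Add(-4, 14) = 10)
Mul(Function('z')(8), Add(-20, -91)) = Mul(10, Add(-20, -91)) = Mul(10, -111) = -1110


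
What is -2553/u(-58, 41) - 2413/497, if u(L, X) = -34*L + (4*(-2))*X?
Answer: -1745271/272356 ≈ -6.4081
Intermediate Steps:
u(L, X) = -34*L - 8*X
-2553/u(-58, 41) - 2413/497 = -2553/(-34*(-58) - 8*41) - 2413/497 = -2553/(1972 - 328) - 2413*1/497 = -2553/1644 - 2413/497 = -2553*1/1644 - 2413/497 = -851/548 - 2413/497 = -1745271/272356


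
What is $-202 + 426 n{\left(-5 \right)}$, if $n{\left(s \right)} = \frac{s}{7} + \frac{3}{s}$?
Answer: $- \frac{26666}{35} \approx -761.89$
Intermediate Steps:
$n{\left(s \right)} = \frac{3}{s} + \frac{s}{7}$ ($n{\left(s \right)} = s \frac{1}{7} + \frac{3}{s} = \frac{s}{7} + \frac{3}{s} = \frac{3}{s} + \frac{s}{7}$)
$-202 + 426 n{\left(-5 \right)} = -202 + 426 \left(\frac{3}{-5} + \frac{1}{7} \left(-5\right)\right) = -202 + 426 \left(3 \left(- \frac{1}{5}\right) - \frac{5}{7}\right) = -202 + 426 \left(- \frac{3}{5} - \frac{5}{7}\right) = -202 + 426 \left(- \frac{46}{35}\right) = -202 - \frac{19596}{35} = - \frac{26666}{35}$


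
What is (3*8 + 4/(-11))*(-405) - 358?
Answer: -109238/11 ≈ -9930.7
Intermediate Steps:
(3*8 + 4/(-11))*(-405) - 358 = (24 + 4*(-1/11))*(-405) - 358 = (24 - 4/11)*(-405) - 358 = (260/11)*(-405) - 358 = -105300/11 - 358 = -109238/11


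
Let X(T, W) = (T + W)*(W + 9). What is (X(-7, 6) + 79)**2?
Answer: 4096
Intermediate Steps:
X(T, W) = (9 + W)*(T + W) (X(T, W) = (T + W)*(9 + W) = (9 + W)*(T + W))
(X(-7, 6) + 79)**2 = ((6**2 + 9*(-7) + 9*6 - 7*6) + 79)**2 = ((36 - 63 + 54 - 42) + 79)**2 = (-15 + 79)**2 = 64**2 = 4096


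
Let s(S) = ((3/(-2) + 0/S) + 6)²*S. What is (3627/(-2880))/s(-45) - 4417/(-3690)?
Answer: 14327603/11955600 ≈ 1.1984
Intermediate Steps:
s(S) = 81*S/4 (s(S) = ((3*(-½) + 0) + 6)²*S = ((-3/2 + 0) + 6)²*S = (-3/2 + 6)²*S = (9/2)²*S = 81*S/4)
(3627/(-2880))/s(-45) - 4417/(-3690) = (3627/(-2880))/(((81/4)*(-45))) - 4417/(-3690) = (3627*(-1/2880))/(-3645/4) - 4417*(-1/3690) = -403/320*(-4/3645) + 4417/3690 = 403/291600 + 4417/3690 = 14327603/11955600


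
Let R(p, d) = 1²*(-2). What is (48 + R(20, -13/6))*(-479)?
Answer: -22034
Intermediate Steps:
R(p, d) = -2 (R(p, d) = 1*(-2) = -2)
(48 + R(20, -13/6))*(-479) = (48 - 2)*(-479) = 46*(-479) = -22034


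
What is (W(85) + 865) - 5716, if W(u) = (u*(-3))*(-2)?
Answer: -4341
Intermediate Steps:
W(u) = 6*u (W(u) = -3*u*(-2) = 6*u)
(W(85) + 865) - 5716 = (6*85 + 865) - 5716 = (510 + 865) - 5716 = 1375 - 5716 = -4341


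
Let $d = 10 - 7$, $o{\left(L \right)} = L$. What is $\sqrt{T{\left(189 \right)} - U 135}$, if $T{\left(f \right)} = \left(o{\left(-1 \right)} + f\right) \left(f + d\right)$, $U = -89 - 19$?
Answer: $2 \sqrt{12669} \approx 225.11$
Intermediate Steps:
$U = -108$
$d = 3$
$T{\left(f \right)} = \left(-1 + f\right) \left(3 + f\right)$ ($T{\left(f \right)} = \left(-1 + f\right) \left(f + 3\right) = \left(-1 + f\right) \left(3 + f\right)$)
$\sqrt{T{\left(189 \right)} - U 135} = \sqrt{\left(-3 + 189^{2} + 2 \cdot 189\right) - \left(-108\right) 135} = \sqrt{\left(-3 + 35721 + 378\right) - -14580} = \sqrt{36096 + 14580} = \sqrt{50676} = 2 \sqrt{12669}$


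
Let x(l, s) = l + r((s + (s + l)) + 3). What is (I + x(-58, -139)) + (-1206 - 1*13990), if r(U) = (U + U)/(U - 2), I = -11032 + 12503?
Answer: -4616639/335 ≈ -13781.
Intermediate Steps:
I = 1471
r(U) = 2*U/(-2 + U) (r(U) = (2*U)/(-2 + U) = 2*U/(-2 + U))
x(l, s) = l + 2*(3 + l + 2*s)/(1 + l + 2*s) (x(l, s) = l + 2*((s + (s + l)) + 3)/(-2 + ((s + (s + l)) + 3)) = l + 2*((s + (l + s)) + 3)/(-2 + ((s + (l + s)) + 3)) = l + 2*((l + 2*s) + 3)/(-2 + ((l + 2*s) + 3)) = l + 2*(3 + l + 2*s)/(-2 + (3 + l + 2*s)) = l + 2*(3 + l + 2*s)/(1 + l + 2*s))
(I + x(-58, -139)) + (-1206 - 1*13990) = (1471 + (6 + 2*(-58) + 4*(-139) - 58*(1 - 58 + 2*(-139)))/(1 - 58 + 2*(-139))) + (-1206 - 1*13990) = (1471 + (6 - 116 - 556 - 58*(1 - 58 - 278))/(1 - 58 - 278)) + (-1206 - 13990) = (1471 + (6 - 116 - 556 - 58*(-335))/(-335)) - 15196 = (1471 - (6 - 116 - 556 + 19430)/335) - 15196 = (1471 - 1/335*18764) - 15196 = (1471 - 18764/335) - 15196 = 474021/335 - 15196 = -4616639/335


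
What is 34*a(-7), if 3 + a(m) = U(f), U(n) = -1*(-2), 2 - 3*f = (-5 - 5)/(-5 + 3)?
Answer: -34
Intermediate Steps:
f = -1 (f = ⅔ - (-5 - 5)/(3*(-5 + 3)) = ⅔ - (-10)/(3*(-2)) = ⅔ - (-10)*(-1)/(3*2) = ⅔ - ⅓*5 = ⅔ - 5/3 = -1)
U(n) = 2
a(m) = -1 (a(m) = -3 + 2 = -1)
34*a(-7) = 34*(-1) = -34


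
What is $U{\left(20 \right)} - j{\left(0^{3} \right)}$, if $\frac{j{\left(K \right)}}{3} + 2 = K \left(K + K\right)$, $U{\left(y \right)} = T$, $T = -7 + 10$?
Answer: $9$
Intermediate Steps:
$T = 3$
$U{\left(y \right)} = 3$
$j{\left(K \right)} = -6 + 6 K^{2}$ ($j{\left(K \right)} = -6 + 3 K \left(K + K\right) = -6 + 3 K 2 K = -6 + 3 \cdot 2 K^{2} = -6 + 6 K^{2}$)
$U{\left(20 \right)} - j{\left(0^{3} \right)} = 3 - \left(-6 + 6 \left(0^{3}\right)^{2}\right) = 3 - \left(-6 + 6 \cdot 0^{2}\right) = 3 - \left(-6 + 6 \cdot 0\right) = 3 - \left(-6 + 0\right) = 3 - -6 = 3 + 6 = 9$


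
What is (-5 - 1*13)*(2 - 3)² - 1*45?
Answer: -63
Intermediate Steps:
(-5 - 1*13)*(2 - 3)² - 1*45 = (-5 - 13)*(-1)² - 45 = -18*1 - 45 = -18 - 45 = -63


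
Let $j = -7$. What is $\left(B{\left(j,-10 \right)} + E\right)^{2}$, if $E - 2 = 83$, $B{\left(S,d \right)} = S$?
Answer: $6084$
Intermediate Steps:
$E = 85$ ($E = 2 + 83 = 85$)
$\left(B{\left(j,-10 \right)} + E\right)^{2} = \left(-7 + 85\right)^{2} = 78^{2} = 6084$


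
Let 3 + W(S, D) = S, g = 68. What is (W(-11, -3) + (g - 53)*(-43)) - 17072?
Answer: -17731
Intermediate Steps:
W(S, D) = -3 + S
(W(-11, -3) + (g - 53)*(-43)) - 17072 = ((-3 - 11) + (68 - 53)*(-43)) - 17072 = (-14 + 15*(-43)) - 17072 = (-14 - 645) - 17072 = -659 - 17072 = -17731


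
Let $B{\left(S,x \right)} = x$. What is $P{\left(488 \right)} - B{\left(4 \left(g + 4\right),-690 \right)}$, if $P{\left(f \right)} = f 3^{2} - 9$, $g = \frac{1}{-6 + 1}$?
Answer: $5073$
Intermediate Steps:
$g = - \frac{1}{5}$ ($g = \frac{1}{-5} = - \frac{1}{5} \approx -0.2$)
$P{\left(f \right)} = -9 + 9 f$ ($P{\left(f \right)} = f 9 - 9 = 9 f - 9 = -9 + 9 f$)
$P{\left(488 \right)} - B{\left(4 \left(g + 4\right),-690 \right)} = \left(-9 + 9 \cdot 488\right) - -690 = \left(-9 + 4392\right) + 690 = 4383 + 690 = 5073$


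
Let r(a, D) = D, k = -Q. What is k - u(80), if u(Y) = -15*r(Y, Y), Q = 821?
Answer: 379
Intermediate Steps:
k = -821 (k = -1*821 = -821)
u(Y) = -15*Y
k - u(80) = -821 - (-15)*80 = -821 - 1*(-1200) = -821 + 1200 = 379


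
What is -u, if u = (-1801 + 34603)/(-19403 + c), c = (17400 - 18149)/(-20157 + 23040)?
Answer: 4298553/2542709 ≈ 1.6905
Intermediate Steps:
c = -749/2883 ≈ -0.25980
u = -4298553/2542709 (u = (-1801 + 34603)/(-19403 - 749/2883) = 32802/(-55939598/2883) = 32802*(-2883/55939598) = -4298553/2542709 ≈ -1.6905)
-u = -1*(-4298553/2542709) = 4298553/2542709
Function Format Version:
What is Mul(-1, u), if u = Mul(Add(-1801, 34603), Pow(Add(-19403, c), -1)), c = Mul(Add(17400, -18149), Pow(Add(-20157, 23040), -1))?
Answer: Rational(4298553, 2542709) ≈ 1.6905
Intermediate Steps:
c = Rational(-749, 2883) (c = Mul(-749, Pow(2883, -1)) = Mul(-749, Rational(1, 2883)) = Rational(-749, 2883) ≈ -0.25980)
u = Rational(-4298553, 2542709) (u = Mul(Add(-1801, 34603), Pow(Add(-19403, Rational(-749, 2883)), -1)) = Mul(32802, Pow(Rational(-55939598, 2883), -1)) = Mul(32802, Rational(-2883, 55939598)) = Rational(-4298553, 2542709) ≈ -1.6905)
Mul(-1, u) = Mul(-1, Rational(-4298553, 2542709)) = Rational(4298553, 2542709)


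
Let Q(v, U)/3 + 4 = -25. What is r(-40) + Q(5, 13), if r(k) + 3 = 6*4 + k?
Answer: -106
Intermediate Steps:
r(k) = 21 + k (r(k) = -3 + (6*4 + k) = -3 + (24 + k) = 21 + k)
Q(v, U) = -87 (Q(v, U) = -12 + 3*(-25) = -12 - 75 = -87)
r(-40) + Q(5, 13) = (21 - 40) - 87 = -19 - 87 = -106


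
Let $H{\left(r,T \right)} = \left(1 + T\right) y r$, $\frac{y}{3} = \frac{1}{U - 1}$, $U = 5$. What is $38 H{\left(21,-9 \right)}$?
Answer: $-4788$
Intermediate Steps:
$y = \frac{3}{4}$ ($y = \frac{3}{5 - 1} = \frac{3}{4} \approx 0.75$)
$H{\left(r,T \right)} = r \left(\frac{3}{4} + \frac{3 T}{4}\right)$ ($H{\left(r,T \right)} = \left(1 + T\right) \frac{3}{4} r = \left(\frac{3}{4} + \frac{3 T}{4}\right) r = r \left(\frac{3}{4} + \frac{3 T}{4}\right)$)
$38 H{\left(21,-9 \right)} = 38 \cdot \frac{3}{4} \cdot 21 \left(1 - 9\right) = 38 \cdot \frac{3}{4} \cdot 21 \left(-8\right) = 38 \left(-126\right) = -4788$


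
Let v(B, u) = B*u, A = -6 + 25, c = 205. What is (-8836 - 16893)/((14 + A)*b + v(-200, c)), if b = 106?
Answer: 25729/37502 ≈ 0.68607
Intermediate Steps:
A = 19
(-8836 - 16893)/((14 + A)*b + v(-200, c)) = (-8836 - 16893)/((14 + 19)*106 - 200*205) = -25729/(33*106 - 41000) = -25729/(3498 - 41000) = -25729/(-37502) = -25729*(-1/37502) = 25729/37502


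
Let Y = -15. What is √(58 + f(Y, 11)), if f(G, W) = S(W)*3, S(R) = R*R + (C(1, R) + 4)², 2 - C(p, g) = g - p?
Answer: √469 ≈ 21.656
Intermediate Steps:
C(p, g) = 2 + p - g (C(p, g) = 2 - (g - p) = 2 + (p - g) = 2 + p - g)
S(R) = R² + (7 - R)² (S(R) = R*R + ((2 + 1 - R) + 4)² = R² + ((3 - R) + 4)² = R² + (7 - R)²)
f(G, W) = 3*W² + 3*(7 - W)² (f(G, W) = (W² + (7 - W)²)*3 = 3*W² + 3*(7 - W)²)
√(58 + f(Y, 11)) = √(58 + (3*11² + 3*(7 - 1*11)²)) = √(58 + (3*121 + 3*(7 - 11)²)) = √(58 + (363 + 3*(-4)²)) = √(58 + (363 + 3*16)) = √(58 + (363 + 48)) = √(58 + 411) = √469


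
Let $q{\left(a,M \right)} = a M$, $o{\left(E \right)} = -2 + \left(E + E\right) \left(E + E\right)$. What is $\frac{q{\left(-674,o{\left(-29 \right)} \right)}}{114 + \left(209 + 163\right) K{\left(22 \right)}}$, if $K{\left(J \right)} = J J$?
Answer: $- \frac{1132994}{90081} \approx -12.577$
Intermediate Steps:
$K{\left(J \right)} = J^{2}$
$o{\left(E \right)} = -2 + 4 E^{2}$ ($o{\left(E \right)} = -2 + 2 E 2 E = -2 + 4 E^{2}$)
$q{\left(a,M \right)} = M a$
$\frac{q{\left(-674,o{\left(-29 \right)} \right)}}{114 + \left(209 + 163\right) K{\left(22 \right)}} = \frac{\left(-2 + 4 \left(-29\right)^{2}\right) \left(-674\right)}{114 + \left(209 + 163\right) 22^{2}} = \frac{\left(-2 + 4 \cdot 841\right) \left(-674\right)}{114 + 372 \cdot 484} = \frac{\left(-2 + 3364\right) \left(-674\right)}{114 + 180048} = \frac{3362 \left(-674\right)}{180162} = \left(-2265988\right) \frac{1}{180162} = - \frac{1132994}{90081}$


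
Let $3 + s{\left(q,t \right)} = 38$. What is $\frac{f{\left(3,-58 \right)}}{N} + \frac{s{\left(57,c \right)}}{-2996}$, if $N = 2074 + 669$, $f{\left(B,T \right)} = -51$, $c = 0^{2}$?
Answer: $- \frac{35543}{1174004} \approx -0.030275$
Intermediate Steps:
$c = 0$
$N = 2743$
$s{\left(q,t \right)} = 35$ ($s{\left(q,t \right)} = -3 + 38 = 35$)
$\frac{f{\left(3,-58 \right)}}{N} + \frac{s{\left(57,c \right)}}{-2996} = - \frac{51}{2743} + \frac{35}{-2996} = \left(-51\right) \frac{1}{2743} + 35 \left(- \frac{1}{2996}\right) = - \frac{51}{2743} - \frac{5}{428} = - \frac{35543}{1174004}$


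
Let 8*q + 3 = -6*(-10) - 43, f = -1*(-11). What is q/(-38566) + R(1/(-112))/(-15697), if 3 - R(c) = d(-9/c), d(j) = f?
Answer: 102203/220134728 ≈ 0.00046427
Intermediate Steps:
f = 11
d(j) = 11
R(c) = -8 (R(c) = 3 - 1*11 = 3 - 11 = -8)
q = 7/4 (q = -3/8 + (-6*(-10) - 43)/8 = -3/8 + (60 - 43)/8 = -3/8 + (⅛)*17 = -3/8 + 17/8 = 7/4 ≈ 1.7500)
q/(-38566) + R(1/(-112))/(-15697) = (7/4)/(-38566) - 8/(-15697) = (7/4)*(-1/38566) - 8*(-1/15697) = -7/154264 + 8/15697 = 102203/220134728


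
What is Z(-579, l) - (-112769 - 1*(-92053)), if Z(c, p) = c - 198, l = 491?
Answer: 19939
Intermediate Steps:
Z(c, p) = -198 + c
Z(-579, l) - (-112769 - 1*(-92053)) = (-198 - 579) - (-112769 - 1*(-92053)) = -777 - (-112769 + 92053) = -777 - 1*(-20716) = -777 + 20716 = 19939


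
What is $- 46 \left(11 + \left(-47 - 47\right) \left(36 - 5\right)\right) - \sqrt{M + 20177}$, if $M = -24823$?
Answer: $133538 - i \sqrt{4646} \approx 1.3354 \cdot 10^{5} - 68.162 i$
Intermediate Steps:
$- 46 \left(11 + \left(-47 - 47\right) \left(36 - 5\right)\right) - \sqrt{M + 20177} = - 46 \left(11 + \left(-47 - 47\right) \left(36 - 5\right)\right) - \sqrt{-24823 + 20177} = - 46 \left(11 - 2914\right) - \sqrt{-4646} = - 46 \left(11 - 2914\right) - i \sqrt{4646} = \left(-46\right) \left(-2903\right) - i \sqrt{4646} = 133538 - i \sqrt{4646}$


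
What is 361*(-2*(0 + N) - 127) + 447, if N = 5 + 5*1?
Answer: -52620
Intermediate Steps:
N = 10 (N = 5 + 5 = 10)
361*(-2*(0 + N) - 127) + 447 = 361*(-2*(0 + 10) - 127) + 447 = 361*(-2*10 - 127) + 447 = 361*(-20 - 127) + 447 = 361*(-147) + 447 = -53067 + 447 = -52620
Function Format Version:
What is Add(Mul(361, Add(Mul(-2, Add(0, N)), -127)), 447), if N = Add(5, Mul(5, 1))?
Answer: -52620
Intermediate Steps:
N = 10 (N = Add(5, 5) = 10)
Add(Mul(361, Add(Mul(-2, Add(0, N)), -127)), 447) = Add(Mul(361, Add(Mul(-2, Add(0, 10)), -127)), 447) = Add(Mul(361, Add(Mul(-2, 10), -127)), 447) = Add(Mul(361, Add(-20, -127)), 447) = Add(Mul(361, -147), 447) = Add(-53067, 447) = -52620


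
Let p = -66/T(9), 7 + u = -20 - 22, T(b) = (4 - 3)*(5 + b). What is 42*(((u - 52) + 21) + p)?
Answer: -3558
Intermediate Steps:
T(b) = 5 + b (T(b) = 1*(5 + b) = 5 + b)
u = -49 (u = -7 + (-20 - 22) = -7 - 42 = -49)
p = -33/7 (p = -66/(5 + 9) = -66/14 = -66*1/14 = -33/7 ≈ -4.7143)
42*(((u - 52) + 21) + p) = 42*(((-49 - 52) + 21) - 33/7) = 42*((-101 + 21) - 33/7) = 42*(-80 - 33/7) = 42*(-593/7) = -3558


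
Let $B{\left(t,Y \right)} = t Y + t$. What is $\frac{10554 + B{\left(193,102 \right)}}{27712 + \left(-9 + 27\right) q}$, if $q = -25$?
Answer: $\frac{30433}{27262} \approx 1.1163$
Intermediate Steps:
$B{\left(t,Y \right)} = t + Y t$ ($B{\left(t,Y \right)} = Y t + t = t + Y t$)
$\frac{10554 + B{\left(193,102 \right)}}{27712 + \left(-9 + 27\right) q} = \frac{10554 + 193 \left(1 + 102\right)}{27712 + \left(-9 + 27\right) \left(-25\right)} = \frac{10554 + 193 \cdot 103}{27712 + 18 \left(-25\right)} = \frac{10554 + 19879}{27712 - 450} = \frac{30433}{27262}$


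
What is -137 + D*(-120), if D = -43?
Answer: 5023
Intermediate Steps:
-137 + D*(-120) = -137 - 43*(-120) = -137 + 5160 = 5023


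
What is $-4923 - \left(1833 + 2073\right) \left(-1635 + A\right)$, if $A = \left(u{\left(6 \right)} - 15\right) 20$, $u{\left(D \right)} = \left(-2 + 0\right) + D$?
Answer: $7240707$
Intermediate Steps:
$u{\left(D \right)} = -2 + D$
$A = -220$ ($A = \left(\left(-2 + 6\right) - 15\right) 20 = \left(4 - 15\right) 20 = \left(-11\right) 20 = -220$)
$-4923 - \left(1833 + 2073\right) \left(-1635 + A\right) = -4923 - \left(1833 + 2073\right) \left(-1635 - 220\right) = -4923 - 3906 \left(-1855\right) = -4923 - -7245630 = -4923 + 7245630 = 7240707$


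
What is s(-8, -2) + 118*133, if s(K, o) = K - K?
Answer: 15694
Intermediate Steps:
s(K, o) = 0
s(-8, -2) + 118*133 = 0 + 118*133 = 0 + 15694 = 15694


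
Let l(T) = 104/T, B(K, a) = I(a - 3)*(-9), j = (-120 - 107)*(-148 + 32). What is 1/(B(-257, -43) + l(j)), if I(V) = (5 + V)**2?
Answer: -6583/99594181 ≈ -6.6098e-5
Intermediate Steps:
j = 26332 (j = -227*(-116) = 26332)
B(K, a) = -9*(2 + a)**2 (B(K, a) = (5 + (a - 3))**2*(-9) = (5 + (-3 + a))**2*(-9) = (2 + a)**2*(-9) = -9*(2 + a)**2)
1/(B(-257, -43) + l(j)) = 1/(-9*(2 - 43)**2 + 104/26332) = 1/(-9*(-41)**2 + 104*(1/26332)) = 1/(-9*1681 + 26/6583) = 1/(-15129 + 26/6583) = 1/(-99594181/6583) = -6583/99594181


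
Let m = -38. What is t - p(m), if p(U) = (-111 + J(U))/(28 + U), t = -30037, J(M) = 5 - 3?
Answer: -300479/10 ≈ -30048.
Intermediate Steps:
J(M) = 2
p(U) = -109/(28 + U) (p(U) = (-111 + 2)/(28 + U) = -109/(28 + U))
t - p(m) = -30037 - (-109)/(28 - 38) = -30037 - (-109)/(-10) = -30037 - (-109)*(-1)/10 = -30037 - 1*109/10 = -30037 - 109/10 = -300479/10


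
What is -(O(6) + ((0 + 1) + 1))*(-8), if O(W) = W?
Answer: 64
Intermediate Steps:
-(O(6) + ((0 + 1) + 1))*(-8) = -(6 + ((0 + 1) + 1))*(-8) = -(6 + (1 + 1))*(-8) = -(6 + 2)*(-8) = -1*8*(-8) = -8*(-8) = 64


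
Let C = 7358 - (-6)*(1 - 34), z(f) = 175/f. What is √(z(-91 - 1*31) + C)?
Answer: √106548090/122 ≈ 84.608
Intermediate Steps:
C = 7160 (C = 7358 - (-6)*(-33) = 7358 - 1*198 = 7358 - 198 = 7160)
√(z(-91 - 1*31) + C) = √(175/(-91 - 1*31) + 7160) = √(175/(-91 - 31) + 7160) = √(175/(-122) + 7160) = √(175*(-1/122) + 7160) = √(-175/122 + 7160) = √(873345/122) = √106548090/122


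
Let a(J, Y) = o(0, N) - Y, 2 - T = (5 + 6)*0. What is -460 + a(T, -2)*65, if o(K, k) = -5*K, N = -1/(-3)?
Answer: -330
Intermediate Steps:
N = 1/3 (N = -1*(-1/3) = 1/3 ≈ 0.33333)
T = 2 (T = 2 - (5 + 6)*0 = 2 - 11*0 = 2 - 1*0 = 2 + 0 = 2)
a(J, Y) = -Y (a(J, Y) = -5*0 - Y = 0 - Y = -Y)
-460 + a(T, -2)*65 = -460 - 1*(-2)*65 = -460 + 2*65 = -460 + 130 = -330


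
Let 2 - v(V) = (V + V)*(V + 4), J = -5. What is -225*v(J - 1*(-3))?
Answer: -2250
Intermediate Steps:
v(V) = 2 - 2*V*(4 + V) (v(V) = 2 - (V + V)*(V + 4) = 2 - 2*V*(4 + V))
-225*v(J - 1*(-3)) = -225*(2 - 8*(-5 - 1*(-3)) - 2*(-5 - 1*(-3))²) = -225*(2 - 8*(-5 + 3) - 2*(-5 + 3)²) = -225*(2 - 8*(-2) - 2*(-2)²) = -225*(2 + 16 - 2*4) = -225*(2 + 16 - 8) = -225*10 = -2250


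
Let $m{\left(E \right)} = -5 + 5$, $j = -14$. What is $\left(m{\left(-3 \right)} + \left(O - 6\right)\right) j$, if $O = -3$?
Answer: $126$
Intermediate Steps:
$m{\left(E \right)} = 0$
$\left(m{\left(-3 \right)} + \left(O - 6\right)\right) j = \left(0 - 9\right) \left(-14\right) = \left(-9\right) \left(-14\right) = 126$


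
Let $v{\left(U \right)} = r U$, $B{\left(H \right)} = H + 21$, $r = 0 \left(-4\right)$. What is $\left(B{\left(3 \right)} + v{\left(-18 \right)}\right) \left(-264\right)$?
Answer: $-6336$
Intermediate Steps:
$r = 0$
$B{\left(H \right)} = 21 + H$
$v{\left(U \right)} = 0$ ($v{\left(U \right)} = 0 U = 0$)
$\left(B{\left(3 \right)} + v{\left(-18 \right)}\right) \left(-264\right) = \left(\left(21 + 3\right) + 0\right) \left(-264\right) = \left(24 + 0\right) \left(-264\right) = 24 \left(-264\right) = -6336$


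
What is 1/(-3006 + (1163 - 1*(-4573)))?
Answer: 1/2730 ≈ 0.00036630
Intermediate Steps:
1/(-3006 + (1163 - 1*(-4573))) = 1/(-3006 + (1163 + 4573)) = 1/(-3006 + 5736) = 1/2730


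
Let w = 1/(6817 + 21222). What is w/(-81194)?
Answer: -1/2276598566 ≈ -4.3925e-10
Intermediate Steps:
w = 1/28039 ≈ 3.5665e-5
w/(-81194) = (1/28039)/(-81194) = (1/28039)*(-1/81194) = -1/2276598566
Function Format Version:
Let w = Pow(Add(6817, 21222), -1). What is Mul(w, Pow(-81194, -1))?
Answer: Rational(-1, 2276598566) ≈ -4.3925e-10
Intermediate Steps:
w = Rational(1, 28039) (w = Pow(28039, -1) = Rational(1, 28039) ≈ 3.5665e-5)
Mul(w, Pow(-81194, -1)) = Mul(Rational(1, 28039), Pow(-81194, -1)) = Mul(Rational(1, 28039), Rational(-1, 81194)) = Rational(-1, 2276598566)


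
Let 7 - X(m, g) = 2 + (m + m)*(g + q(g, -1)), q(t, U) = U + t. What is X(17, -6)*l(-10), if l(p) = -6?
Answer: -2682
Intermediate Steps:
X(m, g) = 5 - 2*m*(-1 + 2*g) (X(m, g) = 7 - (2 + (m + m)*(g + (-1 + g))) = 7 - (2 + (2*m)*(-1 + 2*g)) = 7 - (2 + 2*m*(-1 + 2*g)) = 7 + (-2 - 2*m*(-1 + 2*g)) = 5 - 2*m*(-1 + 2*g))
X(17, -6)*l(-10) = (5 + 2*17 - 4*(-6)*17)*(-6) = (5 + 34 + 408)*(-6) = 447*(-6) = -2682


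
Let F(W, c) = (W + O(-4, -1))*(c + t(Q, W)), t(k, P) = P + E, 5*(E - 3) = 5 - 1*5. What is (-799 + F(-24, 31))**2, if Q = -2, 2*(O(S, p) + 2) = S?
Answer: 1164241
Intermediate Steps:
E = 3 (E = 3 + (5 - 1*5)/5 = 3 + (5 - 5)/5 = 3 + (1/5)*0 = 3 + 0 = 3)
O(S, p) = -2 + S/2
t(k, P) = 3 + P (t(k, P) = P + 3 = 3 + P)
F(W, c) = (-4 + W)*(3 + W + c) (F(W, c) = (W + (-2 + (1/2)*(-4)))*(c + (3 + W)) = (W + (-2 - 2))*(3 + W + c) = (W - 4)*(3 + W + c) = (-4 + W)*(3 + W + c))
(-799 + F(-24, 31))**2 = (-799 + (-12 + (-24)**2 - 1*(-24) - 4*31 - 24*31))**2 = (-799 + (-12 + 576 + 24 - 124 - 744))**2 = (-799 - 280)**2 = (-1079)**2 = 1164241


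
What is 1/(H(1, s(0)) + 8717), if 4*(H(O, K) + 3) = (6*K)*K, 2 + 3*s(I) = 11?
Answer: 2/17455 ≈ 0.00011458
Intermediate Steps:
s(I) = 3 (s(I) = -⅔ + (⅓)*11 = -⅔ + 11/3 = 3)
H(O, K) = -3 + 3*K²/2 (H(O, K) = -3 + ((6*K)*K)/4 = -3 + (6*K²)/4 = -3 + 3*K²/2)
1/(H(1, s(0)) + 8717) = 1/((-3 + (3/2)*3²) + 8717) = 1/((-3 + (3/2)*9) + 8717) = 1/((-3 + 27/2) + 8717) = 1/(21/2 + 8717) = 1/(17455/2) = 2/17455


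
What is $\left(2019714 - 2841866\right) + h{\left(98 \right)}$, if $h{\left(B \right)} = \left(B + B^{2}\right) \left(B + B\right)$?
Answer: $1079440$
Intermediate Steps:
$h{\left(B \right)} = 2 B \left(B + B^{2}\right)$ ($h{\left(B \right)} = \left(B + B^{2}\right) 2 B = 2 B \left(B + B^{2}\right)$)
$\left(2019714 - 2841866\right) + h{\left(98 \right)} = \left(2019714 - 2841866\right) + 2 \cdot 98^{2} \left(1 + 98\right) = -822152 + 2 \cdot 9604 \cdot 99 = -822152 + 1901592 = 1079440$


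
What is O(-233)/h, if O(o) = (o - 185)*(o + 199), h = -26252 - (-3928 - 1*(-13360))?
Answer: -323/811 ≈ -0.39827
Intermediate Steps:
h = -35684 (h = -26252 - (-3928 + 13360) = -26252 - 1*9432 = -26252 - 9432 = -35684)
O(o) = (-185 + o)*(199 + o)
O(-233)/h = (-36815 + (-233)² + 14*(-233))/(-35684) = (-36815 + 54289 - 3262)*(-1/35684) = 14212*(-1/35684) = -323/811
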